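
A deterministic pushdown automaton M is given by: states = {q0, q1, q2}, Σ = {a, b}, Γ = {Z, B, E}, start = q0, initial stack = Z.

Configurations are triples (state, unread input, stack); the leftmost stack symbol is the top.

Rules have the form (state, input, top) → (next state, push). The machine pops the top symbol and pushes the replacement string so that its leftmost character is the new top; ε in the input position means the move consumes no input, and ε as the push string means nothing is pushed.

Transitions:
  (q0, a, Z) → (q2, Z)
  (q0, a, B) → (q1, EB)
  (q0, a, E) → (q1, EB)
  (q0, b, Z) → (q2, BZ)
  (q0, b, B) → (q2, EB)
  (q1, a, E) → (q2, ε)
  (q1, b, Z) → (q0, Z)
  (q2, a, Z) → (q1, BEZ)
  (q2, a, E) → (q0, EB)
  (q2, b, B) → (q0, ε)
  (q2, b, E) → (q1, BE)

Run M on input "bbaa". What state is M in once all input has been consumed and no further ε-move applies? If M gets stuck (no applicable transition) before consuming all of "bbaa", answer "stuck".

(q0, bbaa, Z)
  read b, top Z: go to q2, push BZ → (q2, baa, BZ)
  read b, top B: go to q0, push ε → (q0, aa, Z)
  read a, top Z: go to q2, push Z → (q2, a, Z)
  read a, top Z: go to q1, push BEZ → (q1, ε, BEZ)
All input consumed; M is in state q1.

q1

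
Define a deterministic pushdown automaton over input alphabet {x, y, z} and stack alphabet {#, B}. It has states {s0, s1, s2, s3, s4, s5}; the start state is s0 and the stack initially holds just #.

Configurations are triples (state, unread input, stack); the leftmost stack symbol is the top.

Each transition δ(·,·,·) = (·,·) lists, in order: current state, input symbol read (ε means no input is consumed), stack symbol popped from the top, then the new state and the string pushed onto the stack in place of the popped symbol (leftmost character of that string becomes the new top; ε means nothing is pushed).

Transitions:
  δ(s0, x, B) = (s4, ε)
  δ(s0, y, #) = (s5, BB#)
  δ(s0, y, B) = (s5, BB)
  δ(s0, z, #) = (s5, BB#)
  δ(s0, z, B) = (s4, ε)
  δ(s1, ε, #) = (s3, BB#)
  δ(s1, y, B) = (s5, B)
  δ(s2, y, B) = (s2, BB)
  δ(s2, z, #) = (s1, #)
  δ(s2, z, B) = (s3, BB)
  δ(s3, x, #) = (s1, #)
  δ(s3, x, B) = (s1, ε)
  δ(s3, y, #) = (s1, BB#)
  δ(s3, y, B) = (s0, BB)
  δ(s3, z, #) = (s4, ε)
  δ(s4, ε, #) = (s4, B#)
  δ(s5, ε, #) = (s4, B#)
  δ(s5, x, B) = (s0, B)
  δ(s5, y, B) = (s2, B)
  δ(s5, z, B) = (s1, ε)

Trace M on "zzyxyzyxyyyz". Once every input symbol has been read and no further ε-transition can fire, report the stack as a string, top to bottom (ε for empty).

(s0, zzyxyzyxyyyz, #)
  read z, top #: go to s5, push BB# → (s5, zyxyzyxyyyz, BB#)
  read z, top B: go to s1, push ε → (s1, yxyzyxyyyz, B#)
  read y, top B: go to s5, push B → (s5, xyzyxyyyz, B#)
  read x, top B: go to s0, push B → (s0, yzyxyyyz, B#)
  read y, top B: go to s5, push BB → (s5, zyxyyyz, BB#)
  read z, top B: go to s1, push ε → (s1, yxyyyz, B#)
  read y, top B: go to s5, push B → (s5, xyyyz, B#)
  read x, top B: go to s0, push B → (s0, yyyz, B#)
  read y, top B: go to s5, push BB → (s5, yyz, BB#)
  read y, top B: go to s2, push B → (s2, yz, BB#)
  read y, top B: go to s2, push BB → (s2, z, BBB#)
  read z, top B: go to s3, push BB → (s3, ε, BBBB#)
All input consumed in state s3 with stack BBBB#.

BBBB#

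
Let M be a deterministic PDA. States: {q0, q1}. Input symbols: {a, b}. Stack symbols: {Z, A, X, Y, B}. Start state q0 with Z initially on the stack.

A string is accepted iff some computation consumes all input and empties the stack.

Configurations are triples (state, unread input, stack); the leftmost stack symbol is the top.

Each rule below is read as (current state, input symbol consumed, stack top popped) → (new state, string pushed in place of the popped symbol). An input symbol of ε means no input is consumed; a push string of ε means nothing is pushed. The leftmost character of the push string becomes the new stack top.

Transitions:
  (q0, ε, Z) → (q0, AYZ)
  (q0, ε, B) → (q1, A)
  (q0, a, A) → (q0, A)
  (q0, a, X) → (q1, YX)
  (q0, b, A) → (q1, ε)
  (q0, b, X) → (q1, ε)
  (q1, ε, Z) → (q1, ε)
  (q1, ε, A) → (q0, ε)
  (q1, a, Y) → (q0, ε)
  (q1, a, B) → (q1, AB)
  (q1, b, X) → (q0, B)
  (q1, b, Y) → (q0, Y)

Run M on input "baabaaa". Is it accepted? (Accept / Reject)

(q0, baabaaa, Z) ⊢ (q0, baabaaa, AYZ) ⊢ (q1, aabaaa, YZ) ⊢ (q0, abaaa, Z) ⊢ (q0, abaaa, AYZ) ⊢ (q0, baaa, AYZ) ⊢ (q1, aaa, YZ) ⊢ (q0, aa, Z) ⊢ (q0, aa, AYZ) ⊢ (q0, a, AYZ) ⊢ (q0, ε, AYZ)
All input consumed; stack is AYZ, not empty, and no further ε-move applies.

Reject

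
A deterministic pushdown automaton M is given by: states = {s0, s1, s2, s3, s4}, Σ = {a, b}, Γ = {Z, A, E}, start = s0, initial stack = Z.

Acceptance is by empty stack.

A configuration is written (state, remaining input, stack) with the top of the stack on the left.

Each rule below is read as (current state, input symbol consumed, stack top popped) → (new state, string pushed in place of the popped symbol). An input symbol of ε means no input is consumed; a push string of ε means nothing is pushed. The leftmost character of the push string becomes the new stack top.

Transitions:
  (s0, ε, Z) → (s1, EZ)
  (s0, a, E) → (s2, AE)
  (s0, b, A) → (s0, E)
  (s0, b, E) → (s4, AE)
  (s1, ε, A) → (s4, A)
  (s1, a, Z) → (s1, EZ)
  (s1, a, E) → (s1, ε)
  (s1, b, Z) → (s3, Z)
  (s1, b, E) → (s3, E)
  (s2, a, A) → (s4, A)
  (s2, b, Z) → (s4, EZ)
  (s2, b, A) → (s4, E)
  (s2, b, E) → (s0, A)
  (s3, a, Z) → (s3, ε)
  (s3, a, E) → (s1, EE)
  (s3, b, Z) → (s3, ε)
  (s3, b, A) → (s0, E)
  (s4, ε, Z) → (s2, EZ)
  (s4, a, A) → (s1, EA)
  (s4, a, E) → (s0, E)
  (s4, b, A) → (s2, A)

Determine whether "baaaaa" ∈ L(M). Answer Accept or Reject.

(s0, baaaaa, Z) ⊢ (s1, baaaaa, EZ) ⊢ (s3, aaaaa, EZ) ⊢ (s1, aaaa, EEZ) ⊢ (s1, aaa, EZ) ⊢ (s1, aa, Z) ⊢ (s1, a, EZ) ⊢ (s1, ε, Z)
All input consumed; stack is Z, not empty, and no further ε-move applies.

Reject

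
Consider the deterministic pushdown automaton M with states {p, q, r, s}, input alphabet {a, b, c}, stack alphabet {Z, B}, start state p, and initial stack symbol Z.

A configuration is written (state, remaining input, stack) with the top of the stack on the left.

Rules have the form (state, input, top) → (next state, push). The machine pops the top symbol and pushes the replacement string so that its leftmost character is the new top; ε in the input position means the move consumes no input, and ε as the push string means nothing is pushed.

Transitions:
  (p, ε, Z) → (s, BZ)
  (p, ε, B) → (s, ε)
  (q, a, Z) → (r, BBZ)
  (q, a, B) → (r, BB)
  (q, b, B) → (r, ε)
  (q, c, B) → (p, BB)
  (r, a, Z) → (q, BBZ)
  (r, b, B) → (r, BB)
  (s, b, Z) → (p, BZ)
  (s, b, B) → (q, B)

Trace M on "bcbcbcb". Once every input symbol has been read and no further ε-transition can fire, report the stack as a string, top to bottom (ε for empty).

(p, bcbcbcb, Z)
  ε-move, top Z: go to s, push BZ → (s, bcbcbcb, BZ)
  read b, top B: go to q, push B → (q, cbcbcb, BZ)
  read c, top B: go to p, push BB → (p, bcbcb, BBZ)
  ε-move, top B: go to s, push ε → (s, bcbcb, BZ)
  read b, top B: go to q, push B → (q, cbcb, BZ)
  read c, top B: go to p, push BB → (p, bcb, BBZ)
  ε-move, top B: go to s, push ε → (s, bcb, BZ)
  read b, top B: go to q, push B → (q, cb, BZ)
  read c, top B: go to p, push BB → (p, b, BBZ)
  ε-move, top B: go to s, push ε → (s, b, BZ)
  read b, top B: go to q, push B → (q, ε, BZ)
All input consumed in state q with stack BZ.

BZ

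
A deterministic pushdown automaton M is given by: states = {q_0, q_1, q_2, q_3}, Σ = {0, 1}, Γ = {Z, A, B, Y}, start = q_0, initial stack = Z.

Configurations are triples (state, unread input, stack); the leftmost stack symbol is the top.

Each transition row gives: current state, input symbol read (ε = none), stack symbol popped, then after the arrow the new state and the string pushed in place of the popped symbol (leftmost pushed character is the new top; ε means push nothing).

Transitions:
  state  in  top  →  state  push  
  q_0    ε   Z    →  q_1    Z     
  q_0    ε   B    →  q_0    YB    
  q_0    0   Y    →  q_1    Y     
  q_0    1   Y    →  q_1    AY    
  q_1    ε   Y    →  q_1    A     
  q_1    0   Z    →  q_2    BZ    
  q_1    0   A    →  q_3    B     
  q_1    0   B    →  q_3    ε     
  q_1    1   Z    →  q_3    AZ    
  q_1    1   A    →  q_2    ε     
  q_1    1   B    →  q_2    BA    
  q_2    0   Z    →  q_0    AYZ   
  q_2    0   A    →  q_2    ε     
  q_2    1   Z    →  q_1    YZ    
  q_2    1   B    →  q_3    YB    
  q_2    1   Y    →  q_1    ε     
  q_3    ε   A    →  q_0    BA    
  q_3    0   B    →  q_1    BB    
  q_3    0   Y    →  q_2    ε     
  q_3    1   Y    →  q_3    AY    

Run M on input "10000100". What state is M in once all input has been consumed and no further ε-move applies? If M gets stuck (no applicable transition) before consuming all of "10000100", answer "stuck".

stuck

(q_0, 10000100, Z)
  ε-move, top Z: go to q_1, push Z → (q_1, 10000100, Z)
  read 1, top Z: go to q_3, push AZ → (q_3, 0000100, AZ)
  ε-move, top A: go to q_0, push BA → (q_0, 0000100, BAZ)
  ε-move, top B: go to q_0, push YB → (q_0, 0000100, YBAZ)
  read 0, top Y: go to q_1, push Y → (q_1, 000100, YBAZ)
  ε-move, top Y: go to q_1, push A → (q_1, 000100, ABAZ)
  read 0, top A: go to q_3, push B → (q_3, 00100, BBAZ)
  read 0, top B: go to q_1, push BB → (q_1, 0100, BBBAZ)
  read 0, top B: go to q_3, push ε → (q_3, 100, BBAZ)
No transition for (q_3, 1, top B); M blocks with input 100 remaining.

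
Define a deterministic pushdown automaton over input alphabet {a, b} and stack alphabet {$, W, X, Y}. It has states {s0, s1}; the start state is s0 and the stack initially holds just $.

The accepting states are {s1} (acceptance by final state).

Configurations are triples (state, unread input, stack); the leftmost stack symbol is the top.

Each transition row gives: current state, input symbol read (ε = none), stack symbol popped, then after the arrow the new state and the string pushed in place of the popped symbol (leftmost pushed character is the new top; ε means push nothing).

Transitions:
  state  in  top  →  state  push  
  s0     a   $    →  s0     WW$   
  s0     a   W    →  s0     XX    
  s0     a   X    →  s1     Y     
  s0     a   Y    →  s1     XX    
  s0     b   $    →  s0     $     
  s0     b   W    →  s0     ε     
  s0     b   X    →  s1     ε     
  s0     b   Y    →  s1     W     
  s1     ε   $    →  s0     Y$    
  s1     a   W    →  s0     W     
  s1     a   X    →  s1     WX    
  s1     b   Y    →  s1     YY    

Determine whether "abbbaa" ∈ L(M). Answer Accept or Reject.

Reject

(s0, abbbaa, $)
  read a, top $: go to s0, push WW$ → (s0, bbbaa, WW$)
  read b, top W: go to s0, push ε → (s0, bbaa, W$)
  read b, top W: go to s0, push ε → (s0, baa, $)
  read b, top $: go to s0, push $ → (s0, aa, $)
  read a, top $: go to s0, push WW$ → (s0, a, WW$)
  read a, top W: go to s0, push XX → (s0, ε, XXW$)
All input consumed; state s0 ∉ F and no further ε-move applies.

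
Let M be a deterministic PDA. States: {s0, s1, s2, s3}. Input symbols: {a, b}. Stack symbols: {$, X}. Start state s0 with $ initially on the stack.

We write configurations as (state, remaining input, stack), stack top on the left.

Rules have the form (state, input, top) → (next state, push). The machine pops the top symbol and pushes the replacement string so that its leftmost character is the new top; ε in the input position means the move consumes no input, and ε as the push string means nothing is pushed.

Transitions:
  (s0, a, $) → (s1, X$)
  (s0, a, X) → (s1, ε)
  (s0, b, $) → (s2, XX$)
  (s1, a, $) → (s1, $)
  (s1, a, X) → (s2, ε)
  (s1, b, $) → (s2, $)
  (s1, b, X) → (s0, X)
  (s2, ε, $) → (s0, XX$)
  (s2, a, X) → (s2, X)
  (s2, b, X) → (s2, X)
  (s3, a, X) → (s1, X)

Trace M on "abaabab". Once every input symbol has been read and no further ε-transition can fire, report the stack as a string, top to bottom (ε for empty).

X$

(s0, abaabab, $)
  read a, top $: go to s1, push X$ → (s1, baabab, X$)
  read b, top X: go to s0, push X → (s0, aabab, X$)
  read a, top X: go to s1, push ε → (s1, abab, $)
  read a, top $: go to s1, push $ → (s1, bab, $)
  read b, top $: go to s2, push $ → (s2, ab, $)
  ε-move, top $: go to s0, push XX$ → (s0, ab, XX$)
  read a, top X: go to s1, push ε → (s1, b, X$)
  read b, top X: go to s0, push X → (s0, ε, X$)
All input consumed in state s0 with stack X$.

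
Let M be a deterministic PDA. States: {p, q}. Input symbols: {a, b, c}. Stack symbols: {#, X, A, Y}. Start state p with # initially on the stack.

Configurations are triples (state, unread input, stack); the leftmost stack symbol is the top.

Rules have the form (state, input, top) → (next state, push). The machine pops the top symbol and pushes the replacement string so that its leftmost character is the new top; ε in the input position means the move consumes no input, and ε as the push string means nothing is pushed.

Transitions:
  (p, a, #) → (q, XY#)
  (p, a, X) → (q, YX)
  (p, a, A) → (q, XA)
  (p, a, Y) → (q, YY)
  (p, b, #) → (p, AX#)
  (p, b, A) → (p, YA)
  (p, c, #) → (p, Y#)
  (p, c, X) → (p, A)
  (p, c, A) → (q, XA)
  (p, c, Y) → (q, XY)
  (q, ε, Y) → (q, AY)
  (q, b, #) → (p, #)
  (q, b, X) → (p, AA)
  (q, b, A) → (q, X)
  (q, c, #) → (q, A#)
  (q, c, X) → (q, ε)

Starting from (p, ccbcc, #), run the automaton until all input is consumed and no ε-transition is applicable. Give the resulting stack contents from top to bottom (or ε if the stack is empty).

AAY#

(p, ccbcc, #)
  read c, top #: go to p, push Y# → (p, cbcc, Y#)
  read c, top Y: go to q, push XY → (q, bcc, XY#)
  read b, top X: go to p, push AA → (p, cc, AAY#)
  read c, top A: go to q, push XA → (q, c, XAAY#)
  read c, top X: go to q, push ε → (q, ε, AAY#)
All input consumed in state q with stack AAY#.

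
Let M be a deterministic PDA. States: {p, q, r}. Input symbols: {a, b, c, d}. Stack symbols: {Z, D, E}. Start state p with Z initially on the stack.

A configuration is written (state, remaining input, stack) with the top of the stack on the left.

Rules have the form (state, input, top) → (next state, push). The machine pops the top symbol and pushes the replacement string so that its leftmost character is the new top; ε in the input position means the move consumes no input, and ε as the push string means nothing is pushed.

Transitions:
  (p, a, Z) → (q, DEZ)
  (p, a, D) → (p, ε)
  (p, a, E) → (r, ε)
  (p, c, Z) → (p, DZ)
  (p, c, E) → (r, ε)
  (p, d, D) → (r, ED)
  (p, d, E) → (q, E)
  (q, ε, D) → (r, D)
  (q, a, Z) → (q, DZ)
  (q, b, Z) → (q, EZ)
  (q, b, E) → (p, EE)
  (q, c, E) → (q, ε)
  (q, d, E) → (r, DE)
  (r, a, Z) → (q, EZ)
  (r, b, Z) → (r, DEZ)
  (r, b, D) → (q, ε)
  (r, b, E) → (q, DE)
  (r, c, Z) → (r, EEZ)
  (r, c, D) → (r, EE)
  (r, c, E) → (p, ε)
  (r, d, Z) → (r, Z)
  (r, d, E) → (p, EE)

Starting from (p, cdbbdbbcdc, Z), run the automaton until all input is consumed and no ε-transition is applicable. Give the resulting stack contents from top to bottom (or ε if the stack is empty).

EDZ

(p, cdbbdbbcdc, Z)
  read c, top Z: go to p, push DZ → (p, dbbdbbcdc, DZ)
  read d, top D: go to r, push ED → (r, bbdbbcdc, EDZ)
  read b, top E: go to q, push DE → (q, bdbbcdc, DEDZ)
  ε-move, top D: go to r, push D → (r, bdbbcdc, DEDZ)
  read b, top D: go to q, push ε → (q, dbbcdc, EDZ)
  read d, top E: go to r, push DE → (r, bbcdc, DEDZ)
  read b, top D: go to q, push ε → (q, bcdc, EDZ)
  read b, top E: go to p, push EE → (p, cdc, EEDZ)
  read c, top E: go to r, push ε → (r, dc, EDZ)
  read d, top E: go to p, push EE → (p, c, EEDZ)
  read c, top E: go to r, push ε → (r, ε, EDZ)
All input consumed in state r with stack EDZ.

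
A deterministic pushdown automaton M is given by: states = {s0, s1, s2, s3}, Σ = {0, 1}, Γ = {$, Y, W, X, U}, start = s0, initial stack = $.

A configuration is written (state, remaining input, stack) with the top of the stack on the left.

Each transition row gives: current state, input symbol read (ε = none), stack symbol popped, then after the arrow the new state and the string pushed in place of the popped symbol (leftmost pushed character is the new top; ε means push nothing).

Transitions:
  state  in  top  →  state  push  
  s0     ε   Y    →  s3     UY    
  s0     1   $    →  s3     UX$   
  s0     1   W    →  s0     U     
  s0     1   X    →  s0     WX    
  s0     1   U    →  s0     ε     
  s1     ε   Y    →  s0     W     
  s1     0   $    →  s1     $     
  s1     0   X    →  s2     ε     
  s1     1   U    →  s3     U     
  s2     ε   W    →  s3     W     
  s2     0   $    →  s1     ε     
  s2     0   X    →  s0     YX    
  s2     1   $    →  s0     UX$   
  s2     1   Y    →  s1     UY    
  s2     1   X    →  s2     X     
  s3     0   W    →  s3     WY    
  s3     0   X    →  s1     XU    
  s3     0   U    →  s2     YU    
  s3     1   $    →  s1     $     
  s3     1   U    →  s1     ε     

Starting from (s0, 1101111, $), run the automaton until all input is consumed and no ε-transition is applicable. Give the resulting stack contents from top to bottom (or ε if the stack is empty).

UX$

(s0, 1101111, $)
  read 1, top $: go to s3, push UX$ → (s3, 101111, UX$)
  read 1, top U: go to s1, push ε → (s1, 01111, X$)
  read 0, top X: go to s2, push ε → (s2, 1111, $)
  read 1, top $: go to s0, push UX$ → (s0, 111, UX$)
  read 1, top U: go to s0, push ε → (s0, 11, X$)
  read 1, top X: go to s0, push WX → (s0, 1, WX$)
  read 1, top W: go to s0, push U → (s0, ε, UX$)
All input consumed in state s0 with stack UX$.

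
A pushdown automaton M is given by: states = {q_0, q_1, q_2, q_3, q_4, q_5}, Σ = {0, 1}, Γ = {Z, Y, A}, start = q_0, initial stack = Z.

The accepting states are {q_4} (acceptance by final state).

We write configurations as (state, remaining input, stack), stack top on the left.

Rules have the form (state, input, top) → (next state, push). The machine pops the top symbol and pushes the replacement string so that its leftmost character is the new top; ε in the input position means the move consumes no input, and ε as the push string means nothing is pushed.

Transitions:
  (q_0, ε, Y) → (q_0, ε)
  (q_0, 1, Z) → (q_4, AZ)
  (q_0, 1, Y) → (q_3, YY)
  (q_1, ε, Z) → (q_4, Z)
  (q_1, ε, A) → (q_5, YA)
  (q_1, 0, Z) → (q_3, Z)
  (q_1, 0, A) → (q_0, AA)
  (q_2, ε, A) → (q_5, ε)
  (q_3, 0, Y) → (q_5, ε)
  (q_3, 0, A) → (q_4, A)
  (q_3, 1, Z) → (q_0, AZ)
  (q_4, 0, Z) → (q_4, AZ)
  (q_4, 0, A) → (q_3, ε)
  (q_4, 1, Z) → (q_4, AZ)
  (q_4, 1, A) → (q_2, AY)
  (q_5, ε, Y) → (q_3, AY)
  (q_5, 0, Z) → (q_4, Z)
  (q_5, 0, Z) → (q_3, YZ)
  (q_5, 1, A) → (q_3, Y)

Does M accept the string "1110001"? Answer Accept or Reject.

No computation consumes all input and reaches a final state.

Reject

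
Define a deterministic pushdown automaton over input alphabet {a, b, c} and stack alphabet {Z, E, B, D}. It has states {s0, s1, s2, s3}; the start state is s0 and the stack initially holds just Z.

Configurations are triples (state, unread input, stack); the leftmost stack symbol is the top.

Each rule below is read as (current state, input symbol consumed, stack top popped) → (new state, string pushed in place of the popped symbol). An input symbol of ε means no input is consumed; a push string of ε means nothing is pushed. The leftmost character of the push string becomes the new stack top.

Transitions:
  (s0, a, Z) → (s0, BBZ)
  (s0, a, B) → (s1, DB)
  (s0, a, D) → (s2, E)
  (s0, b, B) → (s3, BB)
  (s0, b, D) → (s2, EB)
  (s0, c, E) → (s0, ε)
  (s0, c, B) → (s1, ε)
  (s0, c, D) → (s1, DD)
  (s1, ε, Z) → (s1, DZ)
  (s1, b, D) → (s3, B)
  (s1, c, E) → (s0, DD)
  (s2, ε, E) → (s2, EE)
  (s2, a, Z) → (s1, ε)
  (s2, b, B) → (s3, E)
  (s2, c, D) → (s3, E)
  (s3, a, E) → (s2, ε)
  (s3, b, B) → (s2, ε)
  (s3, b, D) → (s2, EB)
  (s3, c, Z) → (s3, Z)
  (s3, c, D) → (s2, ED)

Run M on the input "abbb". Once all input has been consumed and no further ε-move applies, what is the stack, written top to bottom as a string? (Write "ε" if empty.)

EBZ

(s0, abbb, Z) ⊢ (s0, bbb, BBZ) ⊢ (s3, bb, BBBZ) ⊢ (s2, b, BBZ) ⊢ (s3, ε, EBZ)
All input consumed in state s3 with stack EBZ.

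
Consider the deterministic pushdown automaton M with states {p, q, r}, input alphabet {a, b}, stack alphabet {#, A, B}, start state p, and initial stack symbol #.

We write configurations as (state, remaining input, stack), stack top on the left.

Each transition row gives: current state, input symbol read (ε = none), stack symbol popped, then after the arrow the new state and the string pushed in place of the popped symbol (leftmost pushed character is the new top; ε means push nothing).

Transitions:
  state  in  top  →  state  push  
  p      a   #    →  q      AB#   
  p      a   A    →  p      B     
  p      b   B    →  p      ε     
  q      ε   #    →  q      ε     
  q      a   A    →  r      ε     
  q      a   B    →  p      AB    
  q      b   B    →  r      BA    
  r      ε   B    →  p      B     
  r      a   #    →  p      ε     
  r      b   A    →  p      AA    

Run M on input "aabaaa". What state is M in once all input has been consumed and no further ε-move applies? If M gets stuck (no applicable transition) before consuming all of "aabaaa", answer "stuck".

stuck

(p, aabaaa, #) ⊢ (q, abaaa, AB#) ⊢ (r, baaa, B#) ⊢ (p, baaa, B#) ⊢ (p, aaa, #) ⊢ (q, aa, AB#) ⊢ (r, a, B#) ⊢ (p, a, B#)
No transition for (p, a, top B); M blocks with input a remaining.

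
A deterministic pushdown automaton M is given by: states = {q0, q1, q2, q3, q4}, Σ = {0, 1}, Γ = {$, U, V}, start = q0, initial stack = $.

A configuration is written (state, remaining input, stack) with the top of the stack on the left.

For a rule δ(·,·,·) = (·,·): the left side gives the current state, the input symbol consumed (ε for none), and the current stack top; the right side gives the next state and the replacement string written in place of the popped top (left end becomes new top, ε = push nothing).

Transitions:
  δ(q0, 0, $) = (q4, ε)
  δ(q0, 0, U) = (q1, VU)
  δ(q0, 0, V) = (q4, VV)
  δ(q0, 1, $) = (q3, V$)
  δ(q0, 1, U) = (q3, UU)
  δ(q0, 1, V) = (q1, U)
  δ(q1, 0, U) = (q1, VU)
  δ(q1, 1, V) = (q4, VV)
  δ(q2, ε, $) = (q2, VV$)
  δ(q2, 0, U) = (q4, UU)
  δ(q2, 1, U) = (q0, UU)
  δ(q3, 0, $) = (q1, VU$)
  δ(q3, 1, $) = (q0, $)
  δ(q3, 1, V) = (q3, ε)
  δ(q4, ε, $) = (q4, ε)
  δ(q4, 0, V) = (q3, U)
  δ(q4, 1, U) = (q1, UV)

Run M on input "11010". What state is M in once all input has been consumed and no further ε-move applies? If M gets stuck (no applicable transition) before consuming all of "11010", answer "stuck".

q3

(q0, 11010, $) ⊢ (q3, 1010, V$) ⊢ (q3, 010, $) ⊢ (q1, 10, VU$) ⊢ (q4, 0, VVU$) ⊢ (q3, ε, UVU$)
All input consumed; M is in state q3.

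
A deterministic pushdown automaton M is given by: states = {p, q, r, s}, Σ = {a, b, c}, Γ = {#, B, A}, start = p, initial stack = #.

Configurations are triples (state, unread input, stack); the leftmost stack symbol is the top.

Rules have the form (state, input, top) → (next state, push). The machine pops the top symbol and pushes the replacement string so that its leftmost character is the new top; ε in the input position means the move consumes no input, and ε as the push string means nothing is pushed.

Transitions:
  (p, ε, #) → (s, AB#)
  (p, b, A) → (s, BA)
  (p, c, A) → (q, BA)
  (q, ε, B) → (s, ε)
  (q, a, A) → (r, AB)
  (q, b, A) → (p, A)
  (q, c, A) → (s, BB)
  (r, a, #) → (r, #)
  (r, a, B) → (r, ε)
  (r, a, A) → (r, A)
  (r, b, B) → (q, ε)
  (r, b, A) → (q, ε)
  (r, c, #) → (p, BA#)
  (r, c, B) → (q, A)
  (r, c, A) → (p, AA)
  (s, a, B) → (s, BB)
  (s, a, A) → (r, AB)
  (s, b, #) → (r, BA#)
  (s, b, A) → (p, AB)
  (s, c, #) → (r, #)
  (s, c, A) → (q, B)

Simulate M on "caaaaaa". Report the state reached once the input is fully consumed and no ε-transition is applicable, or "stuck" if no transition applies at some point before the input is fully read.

s

(p, caaaaaa, #)
  ε-move, top #: go to s, push AB# → (s, caaaaaa, AB#)
  read c, top A: go to q, push B → (q, aaaaaa, BB#)
  ε-move, top B: go to s, push ε → (s, aaaaaa, B#)
  read a, top B: go to s, push BB → (s, aaaaa, BB#)
  read a, top B: go to s, push BB → (s, aaaa, BBB#)
  read a, top B: go to s, push BB → (s, aaa, BBBB#)
  read a, top B: go to s, push BB → (s, aa, BBBBB#)
  read a, top B: go to s, push BB → (s, a, BBBBBB#)
  read a, top B: go to s, push BB → (s, ε, BBBBBBB#)
All input consumed; M is in state s.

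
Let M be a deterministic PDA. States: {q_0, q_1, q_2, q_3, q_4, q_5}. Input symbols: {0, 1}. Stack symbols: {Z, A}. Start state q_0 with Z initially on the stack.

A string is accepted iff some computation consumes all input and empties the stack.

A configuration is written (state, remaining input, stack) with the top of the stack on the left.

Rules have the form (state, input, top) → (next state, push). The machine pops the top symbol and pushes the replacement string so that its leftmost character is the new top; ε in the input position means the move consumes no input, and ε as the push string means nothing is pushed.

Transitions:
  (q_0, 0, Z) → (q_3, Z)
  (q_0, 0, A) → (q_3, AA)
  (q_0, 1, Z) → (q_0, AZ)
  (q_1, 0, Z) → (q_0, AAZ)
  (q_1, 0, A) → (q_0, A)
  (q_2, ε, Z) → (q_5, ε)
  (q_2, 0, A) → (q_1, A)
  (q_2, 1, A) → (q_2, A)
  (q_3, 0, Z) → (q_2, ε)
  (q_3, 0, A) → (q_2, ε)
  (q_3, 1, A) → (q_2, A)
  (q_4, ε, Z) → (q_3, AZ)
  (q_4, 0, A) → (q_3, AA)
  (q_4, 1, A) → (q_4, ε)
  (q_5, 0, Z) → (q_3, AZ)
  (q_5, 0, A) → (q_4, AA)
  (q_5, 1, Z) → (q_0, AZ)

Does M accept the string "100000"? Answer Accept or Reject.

Reject

(q_0, 100000, Z)
  read 1, top Z: go to q_0, push AZ → (q_0, 00000, AZ)
  read 0, top A: go to q_3, push AA → (q_3, 0000, AAZ)
  read 0, top A: go to q_2, push ε → (q_2, 000, AZ)
  read 0, top A: go to q_1, push A → (q_1, 00, AZ)
  read 0, top A: go to q_0, push A → (q_0, 0, AZ)
  read 0, top A: go to q_3, push AA → (q_3, ε, AAZ)
All input consumed; stack is AAZ, not empty, and no further ε-move applies.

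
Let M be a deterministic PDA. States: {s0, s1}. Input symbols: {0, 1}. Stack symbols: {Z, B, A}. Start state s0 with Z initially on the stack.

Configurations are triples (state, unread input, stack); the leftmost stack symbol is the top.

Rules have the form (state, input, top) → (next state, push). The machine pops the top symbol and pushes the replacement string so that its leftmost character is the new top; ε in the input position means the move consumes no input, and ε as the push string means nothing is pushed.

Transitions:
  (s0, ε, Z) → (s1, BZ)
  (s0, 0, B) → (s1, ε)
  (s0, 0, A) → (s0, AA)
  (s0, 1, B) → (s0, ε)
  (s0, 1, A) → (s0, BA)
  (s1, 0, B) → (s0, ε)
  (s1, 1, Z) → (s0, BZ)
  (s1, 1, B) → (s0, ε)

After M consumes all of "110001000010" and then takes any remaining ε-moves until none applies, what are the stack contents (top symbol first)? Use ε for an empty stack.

BZ

(s0, 110001000010, Z)
  ε-move, top Z: go to s1, push BZ → (s1, 110001000010, BZ)
  read 1, top B: go to s0, push ε → (s0, 10001000010, Z)
  ε-move, top Z: go to s1, push BZ → (s1, 10001000010, BZ)
  read 1, top B: go to s0, push ε → (s0, 0001000010, Z)
  ε-move, top Z: go to s1, push BZ → (s1, 0001000010, BZ)
  read 0, top B: go to s0, push ε → (s0, 001000010, Z)
  ε-move, top Z: go to s1, push BZ → (s1, 001000010, BZ)
  read 0, top B: go to s0, push ε → (s0, 01000010, Z)
  ε-move, top Z: go to s1, push BZ → (s1, 01000010, BZ)
  read 0, top B: go to s0, push ε → (s0, 1000010, Z)
  ε-move, top Z: go to s1, push BZ → (s1, 1000010, BZ)
  read 1, top B: go to s0, push ε → (s0, 000010, Z)
  ε-move, top Z: go to s1, push BZ → (s1, 000010, BZ)
  read 0, top B: go to s0, push ε → (s0, 00010, Z)
  ε-move, top Z: go to s1, push BZ → (s1, 00010, BZ)
  read 0, top B: go to s0, push ε → (s0, 0010, Z)
  ε-move, top Z: go to s1, push BZ → (s1, 0010, BZ)
  read 0, top B: go to s0, push ε → (s0, 010, Z)
  ε-move, top Z: go to s1, push BZ → (s1, 010, BZ)
  read 0, top B: go to s0, push ε → (s0, 10, Z)
  ε-move, top Z: go to s1, push BZ → (s1, 10, BZ)
  read 1, top B: go to s0, push ε → (s0, 0, Z)
  ε-move, top Z: go to s1, push BZ → (s1, 0, BZ)
  read 0, top B: go to s0, push ε → (s0, ε, Z)
  ε-move, top Z: go to s1, push BZ → (s1, ε, BZ)
All input consumed in state s1 with stack BZ.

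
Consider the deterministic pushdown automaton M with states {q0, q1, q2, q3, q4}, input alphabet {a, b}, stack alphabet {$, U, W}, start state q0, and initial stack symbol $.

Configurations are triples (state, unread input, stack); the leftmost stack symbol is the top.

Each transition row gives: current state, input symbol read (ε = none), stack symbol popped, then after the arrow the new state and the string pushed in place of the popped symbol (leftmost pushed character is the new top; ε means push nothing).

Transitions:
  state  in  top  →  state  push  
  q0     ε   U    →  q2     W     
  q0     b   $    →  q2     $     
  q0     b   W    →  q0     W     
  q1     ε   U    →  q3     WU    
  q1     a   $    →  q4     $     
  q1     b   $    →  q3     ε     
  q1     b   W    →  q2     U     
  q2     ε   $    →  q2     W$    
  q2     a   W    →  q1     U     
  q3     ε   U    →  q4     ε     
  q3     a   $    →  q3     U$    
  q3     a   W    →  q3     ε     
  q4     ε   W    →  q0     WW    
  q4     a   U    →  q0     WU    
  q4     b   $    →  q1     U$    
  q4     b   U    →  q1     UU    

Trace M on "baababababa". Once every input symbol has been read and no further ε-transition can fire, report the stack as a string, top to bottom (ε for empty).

$

(q0, baababababa, $) ⊢ (q2, aababababa, $) ⊢ (q2, aababababa, W$) ⊢ (q1, ababababa, U$) ⊢ (q3, ababababa, WU$) ⊢ (q3, babababa, U$) ⊢ (q4, babababa, $) ⊢ (q1, abababa, U$) ⊢ (q3, abababa, WU$) ⊢ (q3, bababa, U$) ⊢ (q4, bababa, $) ⊢ (q1, ababa, U$) ⊢ (q3, ababa, WU$) ⊢ (q3, baba, U$) ⊢ (q4, baba, $) ⊢ (q1, aba, U$) ⊢ (q3, aba, WU$) ⊢ (q3, ba, U$) ⊢ (q4, ba, $) ⊢ (q1, a, U$) ⊢ (q3, a, WU$) ⊢ (q3, ε, U$) ⊢ (q4, ε, $)
All input consumed in state q4 with stack $.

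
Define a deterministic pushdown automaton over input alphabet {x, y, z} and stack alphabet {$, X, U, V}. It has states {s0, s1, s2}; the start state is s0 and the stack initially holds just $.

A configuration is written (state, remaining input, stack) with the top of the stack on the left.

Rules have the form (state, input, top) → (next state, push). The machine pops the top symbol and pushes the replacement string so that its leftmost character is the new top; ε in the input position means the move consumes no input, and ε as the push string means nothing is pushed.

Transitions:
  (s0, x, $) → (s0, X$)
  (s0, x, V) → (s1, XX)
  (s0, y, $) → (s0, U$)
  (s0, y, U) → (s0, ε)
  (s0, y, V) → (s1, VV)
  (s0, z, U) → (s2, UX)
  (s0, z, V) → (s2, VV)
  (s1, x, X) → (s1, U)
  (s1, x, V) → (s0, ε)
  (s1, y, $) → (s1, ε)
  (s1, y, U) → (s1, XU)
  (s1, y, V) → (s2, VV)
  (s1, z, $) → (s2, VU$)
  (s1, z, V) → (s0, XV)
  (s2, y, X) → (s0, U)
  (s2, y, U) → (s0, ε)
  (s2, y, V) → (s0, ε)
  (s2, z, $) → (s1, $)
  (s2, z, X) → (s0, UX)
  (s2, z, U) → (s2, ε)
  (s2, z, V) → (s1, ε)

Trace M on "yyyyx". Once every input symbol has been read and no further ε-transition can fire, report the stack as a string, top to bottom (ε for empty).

X$

(s0, yyyyx, $)
  read y, top $: go to s0, push U$ → (s0, yyyx, U$)
  read y, top U: go to s0, push ε → (s0, yyx, $)
  read y, top $: go to s0, push U$ → (s0, yx, U$)
  read y, top U: go to s0, push ε → (s0, x, $)
  read x, top $: go to s0, push X$ → (s0, ε, X$)
All input consumed in state s0 with stack X$.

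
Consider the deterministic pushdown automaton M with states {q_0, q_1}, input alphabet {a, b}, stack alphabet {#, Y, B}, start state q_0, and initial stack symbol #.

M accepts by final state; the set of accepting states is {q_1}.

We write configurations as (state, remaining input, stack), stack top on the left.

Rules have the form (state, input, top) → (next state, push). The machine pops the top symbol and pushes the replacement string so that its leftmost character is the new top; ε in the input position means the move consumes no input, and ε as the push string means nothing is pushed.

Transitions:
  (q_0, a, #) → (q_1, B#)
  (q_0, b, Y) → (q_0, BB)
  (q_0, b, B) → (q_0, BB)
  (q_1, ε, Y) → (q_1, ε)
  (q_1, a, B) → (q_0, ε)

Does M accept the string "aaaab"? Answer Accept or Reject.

Reject

(q_0, aaaab, #)
  read a, top #: go to q_1, push B# → (q_1, aaab, B#)
  read a, top B: go to q_0, push ε → (q_0, aab, #)
  read a, top #: go to q_1, push B# → (q_1, ab, B#)
  read a, top B: go to q_0, push ε → (q_0, b, #)
No transition applies at (q_0, b, #); input not fully consumed.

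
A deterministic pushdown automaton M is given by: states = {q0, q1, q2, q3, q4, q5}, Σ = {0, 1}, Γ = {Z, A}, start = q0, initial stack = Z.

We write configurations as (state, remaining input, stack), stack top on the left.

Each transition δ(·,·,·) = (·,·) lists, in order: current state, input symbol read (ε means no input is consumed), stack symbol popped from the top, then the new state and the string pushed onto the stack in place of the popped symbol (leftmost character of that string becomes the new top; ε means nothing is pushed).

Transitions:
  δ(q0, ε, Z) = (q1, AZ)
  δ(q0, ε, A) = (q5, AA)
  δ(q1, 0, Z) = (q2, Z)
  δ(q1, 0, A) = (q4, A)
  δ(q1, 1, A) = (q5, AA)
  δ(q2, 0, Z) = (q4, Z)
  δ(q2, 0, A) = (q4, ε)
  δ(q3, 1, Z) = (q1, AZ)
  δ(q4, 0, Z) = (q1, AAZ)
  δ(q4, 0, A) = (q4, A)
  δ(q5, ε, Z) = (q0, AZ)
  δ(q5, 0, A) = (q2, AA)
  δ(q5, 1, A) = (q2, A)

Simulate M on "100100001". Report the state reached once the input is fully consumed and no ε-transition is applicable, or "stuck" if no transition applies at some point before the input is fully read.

stuck

(q0, 100100001, Z)
  ε-move, top Z: go to q1, push AZ → (q1, 100100001, AZ)
  read 1, top A: go to q5, push AA → (q5, 00100001, AAZ)
  read 0, top A: go to q2, push AA → (q2, 0100001, AAAZ)
  read 0, top A: go to q4, push ε → (q4, 100001, AAZ)
No transition for (q4, 1, top A); M blocks with input 100001 remaining.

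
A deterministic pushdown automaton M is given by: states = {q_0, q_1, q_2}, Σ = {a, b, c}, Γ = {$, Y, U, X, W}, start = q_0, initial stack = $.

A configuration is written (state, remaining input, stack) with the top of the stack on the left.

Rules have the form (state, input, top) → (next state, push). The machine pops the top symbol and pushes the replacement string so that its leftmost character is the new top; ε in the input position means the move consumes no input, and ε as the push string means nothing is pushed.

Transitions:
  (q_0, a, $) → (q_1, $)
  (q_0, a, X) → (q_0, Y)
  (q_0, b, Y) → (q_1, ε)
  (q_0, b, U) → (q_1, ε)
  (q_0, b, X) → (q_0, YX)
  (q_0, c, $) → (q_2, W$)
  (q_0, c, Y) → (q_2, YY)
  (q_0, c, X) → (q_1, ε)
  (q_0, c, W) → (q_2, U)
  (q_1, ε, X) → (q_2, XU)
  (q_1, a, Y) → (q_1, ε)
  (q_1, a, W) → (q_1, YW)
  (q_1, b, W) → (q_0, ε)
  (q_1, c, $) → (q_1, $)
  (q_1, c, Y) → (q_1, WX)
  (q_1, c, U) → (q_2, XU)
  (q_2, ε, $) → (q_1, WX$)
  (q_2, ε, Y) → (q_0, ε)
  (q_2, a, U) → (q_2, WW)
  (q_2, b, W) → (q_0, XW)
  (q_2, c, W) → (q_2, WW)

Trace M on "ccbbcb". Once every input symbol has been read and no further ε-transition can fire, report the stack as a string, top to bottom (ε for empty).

XUWW$

(q_0, ccbbcb, $)
  read c, top $: go to q_2, push W$ → (q_2, cbbcb, W$)
  read c, top W: go to q_2, push WW → (q_2, bbcb, WW$)
  read b, top W: go to q_0, push XW → (q_0, bcb, XWW$)
  read b, top X: go to q_0, push YX → (q_0, cb, YXWW$)
  read c, top Y: go to q_2, push YY → (q_2, b, YYXWW$)
  ε-move, top Y: go to q_0, push ε → (q_0, b, YXWW$)
  read b, top Y: go to q_1, push ε → (q_1, ε, XWW$)
  ε-move, top X: go to q_2, push XU → (q_2, ε, XUWW$)
All input consumed in state q_2 with stack XUWW$.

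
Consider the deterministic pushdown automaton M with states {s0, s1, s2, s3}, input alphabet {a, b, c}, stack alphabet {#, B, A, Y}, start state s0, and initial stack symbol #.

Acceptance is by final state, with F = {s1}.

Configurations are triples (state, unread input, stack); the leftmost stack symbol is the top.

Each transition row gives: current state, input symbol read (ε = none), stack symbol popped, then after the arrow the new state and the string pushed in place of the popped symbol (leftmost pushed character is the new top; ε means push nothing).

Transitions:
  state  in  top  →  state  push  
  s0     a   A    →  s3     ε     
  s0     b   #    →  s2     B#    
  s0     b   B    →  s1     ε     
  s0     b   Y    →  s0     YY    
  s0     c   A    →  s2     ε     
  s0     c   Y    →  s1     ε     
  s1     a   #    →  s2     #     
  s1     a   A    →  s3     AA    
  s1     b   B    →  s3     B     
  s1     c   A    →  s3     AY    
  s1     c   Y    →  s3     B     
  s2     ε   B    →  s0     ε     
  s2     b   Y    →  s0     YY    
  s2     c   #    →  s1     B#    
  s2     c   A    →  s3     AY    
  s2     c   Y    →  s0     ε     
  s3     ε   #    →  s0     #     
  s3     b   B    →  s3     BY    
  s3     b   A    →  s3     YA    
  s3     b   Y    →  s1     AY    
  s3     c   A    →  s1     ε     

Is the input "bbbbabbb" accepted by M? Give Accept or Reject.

(s0, bbbbabbb, #)
  read b, top #: go to s2, push B# → (s2, bbbabbb, B#)
  ε-move, top B: go to s0, push ε → (s0, bbbabbb, #)
  read b, top #: go to s2, push B# → (s2, bbabbb, B#)
  ε-move, top B: go to s0, push ε → (s0, bbabbb, #)
  read b, top #: go to s2, push B# → (s2, babbb, B#)
  ε-move, top B: go to s0, push ε → (s0, babbb, #)
  read b, top #: go to s2, push B# → (s2, abbb, B#)
  ε-move, top B: go to s0, push ε → (s0, abbb, #)
No transition applies at (s0, abbb, #); input not fully consumed.

Reject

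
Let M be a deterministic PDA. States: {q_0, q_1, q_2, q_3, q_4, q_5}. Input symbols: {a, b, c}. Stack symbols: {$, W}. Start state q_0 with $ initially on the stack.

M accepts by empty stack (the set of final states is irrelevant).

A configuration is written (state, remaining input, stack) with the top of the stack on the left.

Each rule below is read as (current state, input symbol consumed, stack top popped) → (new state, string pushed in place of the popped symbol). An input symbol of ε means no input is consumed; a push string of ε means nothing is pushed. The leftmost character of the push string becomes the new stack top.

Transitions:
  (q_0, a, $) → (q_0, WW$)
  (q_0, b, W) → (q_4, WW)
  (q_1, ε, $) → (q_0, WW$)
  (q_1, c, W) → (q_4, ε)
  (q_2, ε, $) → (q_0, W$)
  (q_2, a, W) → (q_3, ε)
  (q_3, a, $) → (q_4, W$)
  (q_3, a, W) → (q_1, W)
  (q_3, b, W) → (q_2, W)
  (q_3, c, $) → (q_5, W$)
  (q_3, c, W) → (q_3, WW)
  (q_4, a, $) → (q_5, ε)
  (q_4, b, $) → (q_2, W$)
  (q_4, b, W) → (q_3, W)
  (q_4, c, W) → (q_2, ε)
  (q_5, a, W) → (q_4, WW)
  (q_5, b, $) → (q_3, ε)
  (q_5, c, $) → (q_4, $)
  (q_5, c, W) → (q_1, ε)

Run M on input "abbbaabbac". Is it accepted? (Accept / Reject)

(q_0, abbbaabbac, $)
  read a, top $: go to q_0, push WW$ → (q_0, bbbaabbac, WW$)
  read b, top W: go to q_4, push WW → (q_4, bbaabbac, WWW$)
  read b, top W: go to q_3, push W → (q_3, baabbac, WWW$)
  read b, top W: go to q_2, push W → (q_2, aabbac, WWW$)
  read a, top W: go to q_3, push ε → (q_3, abbac, WW$)
  read a, top W: go to q_1, push W → (q_1, bbac, WW$)
No transition applies at (q_1, bbac, WW$); input not fully consumed.

Reject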